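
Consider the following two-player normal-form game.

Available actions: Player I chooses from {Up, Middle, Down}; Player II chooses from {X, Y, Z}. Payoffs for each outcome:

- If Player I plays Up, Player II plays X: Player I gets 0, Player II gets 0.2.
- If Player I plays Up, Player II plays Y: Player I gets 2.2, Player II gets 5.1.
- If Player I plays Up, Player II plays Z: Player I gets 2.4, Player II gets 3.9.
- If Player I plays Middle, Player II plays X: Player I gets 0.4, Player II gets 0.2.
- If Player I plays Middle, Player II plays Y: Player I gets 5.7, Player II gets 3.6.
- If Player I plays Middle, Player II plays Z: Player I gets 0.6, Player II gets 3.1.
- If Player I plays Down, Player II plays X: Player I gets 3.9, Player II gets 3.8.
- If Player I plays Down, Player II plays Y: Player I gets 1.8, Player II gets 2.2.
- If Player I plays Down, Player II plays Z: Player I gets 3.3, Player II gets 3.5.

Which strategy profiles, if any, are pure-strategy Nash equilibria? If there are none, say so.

The pure Nash equilibria are (Middle, Y), (Down, X).

Player I against X: payoffs 0, 0.4, 3.9 → best response Down.
Player I against Y: payoffs 2.2, 5.7, 1.8 → best response Middle.
Player I against Z: payoffs 2.4, 0.6, 3.3 → best response Down.
Player II against Up: payoffs 0.2, 5.1, 3.9 → best response Y.
Player II against Middle: payoffs 0.2, 3.6, 3.1 → best response Y.
Player II against Down: payoffs 3.8, 2.2, 3.5 → best response X.
Mutual best responses: (Middle, Y); (Down, X).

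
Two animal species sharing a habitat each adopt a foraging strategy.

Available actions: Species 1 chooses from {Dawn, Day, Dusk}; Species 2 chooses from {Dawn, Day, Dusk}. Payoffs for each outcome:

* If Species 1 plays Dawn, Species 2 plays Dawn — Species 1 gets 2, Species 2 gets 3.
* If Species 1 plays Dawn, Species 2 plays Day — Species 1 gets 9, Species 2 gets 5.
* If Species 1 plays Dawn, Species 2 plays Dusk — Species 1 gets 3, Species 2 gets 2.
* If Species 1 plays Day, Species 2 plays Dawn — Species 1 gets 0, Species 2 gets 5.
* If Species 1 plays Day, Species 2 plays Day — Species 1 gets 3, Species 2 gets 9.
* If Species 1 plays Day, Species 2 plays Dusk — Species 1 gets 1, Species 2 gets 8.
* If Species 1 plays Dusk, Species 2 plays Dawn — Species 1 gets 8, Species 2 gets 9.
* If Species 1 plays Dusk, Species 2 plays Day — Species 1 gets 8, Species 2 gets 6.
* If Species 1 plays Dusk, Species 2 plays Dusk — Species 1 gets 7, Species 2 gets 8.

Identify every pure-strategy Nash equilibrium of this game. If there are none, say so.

(Dawn, Day), (Dusk, Dawn)

(Dawn, Dawn): Species 1 can switch to Dusk (2 → 8). Not NE.
(Dawn, Day): Species 1 gets 9, best alternative 8; Species 2 gets 5, best alternative 3. No profitable deviation — NE.
(Dawn, Dusk): Species 1 can switch to Dusk (3 → 7). Not NE.
(Day, Dawn): Species 1 can switch to Dawn (0 → 2). Not NE.
(Day, Day): Species 1 can switch to Dawn (3 → 9). Not NE.
(Day, Dusk): Species 1 can switch to Dawn (1 → 3). Not NE.
(Dusk, Dawn): Species 1 gets 8, best alternative 2; Species 2 gets 9, best alternative 8. No profitable deviation — NE.
(Dusk, Day): Species 1 can switch to Dawn (8 → 9). Not NE.
(The remaining 1 profile has a profitable deviation by the same check.)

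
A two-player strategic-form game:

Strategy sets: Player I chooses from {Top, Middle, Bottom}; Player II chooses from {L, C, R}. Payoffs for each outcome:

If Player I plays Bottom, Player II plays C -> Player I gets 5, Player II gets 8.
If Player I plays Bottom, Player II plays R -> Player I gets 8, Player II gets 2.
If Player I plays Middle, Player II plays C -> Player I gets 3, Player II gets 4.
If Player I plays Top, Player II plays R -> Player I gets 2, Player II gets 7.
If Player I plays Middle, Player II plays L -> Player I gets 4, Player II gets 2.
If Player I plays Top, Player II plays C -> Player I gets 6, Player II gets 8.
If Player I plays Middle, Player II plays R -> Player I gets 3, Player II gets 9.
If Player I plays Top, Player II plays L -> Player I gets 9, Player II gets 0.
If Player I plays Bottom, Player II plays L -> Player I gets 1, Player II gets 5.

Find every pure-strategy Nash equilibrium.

Player I against L: payoffs 9, 4, 1 → best response Top.
Player I against C: payoffs 6, 3, 5 → best response Top.
Player I against R: payoffs 2, 3, 8 → best response Bottom.
Player II against Top: payoffs 0, 8, 7 → best response C.
Player II against Middle: payoffs 2, 4, 9 → best response R.
Player II against Bottom: payoffs 5, 8, 2 → best response C.
Mutual best responses: (Top, C).

Pure NE: (Top, C)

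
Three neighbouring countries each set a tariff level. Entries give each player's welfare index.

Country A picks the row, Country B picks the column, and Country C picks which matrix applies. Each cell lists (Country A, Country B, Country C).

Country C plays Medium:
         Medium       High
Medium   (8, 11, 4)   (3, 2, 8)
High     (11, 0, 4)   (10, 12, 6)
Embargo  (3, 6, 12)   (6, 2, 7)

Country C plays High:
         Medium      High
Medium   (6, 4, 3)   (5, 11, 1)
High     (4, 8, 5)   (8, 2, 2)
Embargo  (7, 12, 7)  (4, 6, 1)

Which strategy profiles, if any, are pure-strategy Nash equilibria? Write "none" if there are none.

(High, High, Medium)

For each player, find the best response to each opponent profile; mutual best responses are the pure NE.
Country A against (Medium, Medium): payoffs 8, 11, 3 → best response High.
Country A against (Medium, High): payoffs 6, 4, 7 → best response Embargo.
Country A against (High, Medium): payoffs 3, 10, 6 → best response High.
Country A against (High, High): payoffs 5, 8, 4 → best response High.
Country B against (Medium, Medium): payoffs 11, 2 → best response Medium.
Country B against (Medium, High): payoffs 4, 11 → best response High.
Country B against (High, Medium): payoffs 0, 12 → best response High.
Country B against (High, High): payoffs 8, 2 → best response Medium.
Country B against (Embargo, Medium): payoffs 6, 2 → best response Medium.
Country B against (Embargo, High): payoffs 12, 6 → best response Medium.
Country C against (Medium, Medium): payoffs 4, 3 → best response Medium.
Country C against (Medium, High): payoffs 8, 1 → best response Medium.
Country C against (High, Medium): payoffs 4, 5 → best response High.
Country C against (High, High): payoffs 6, 2 → best response Medium.
Country C against (Embargo, Medium): payoffs 12, 7 → best response Medium.
Country C against (Embargo, High): payoffs 7, 1 → best response Medium.
Mutual best responses: (High, High, Medium).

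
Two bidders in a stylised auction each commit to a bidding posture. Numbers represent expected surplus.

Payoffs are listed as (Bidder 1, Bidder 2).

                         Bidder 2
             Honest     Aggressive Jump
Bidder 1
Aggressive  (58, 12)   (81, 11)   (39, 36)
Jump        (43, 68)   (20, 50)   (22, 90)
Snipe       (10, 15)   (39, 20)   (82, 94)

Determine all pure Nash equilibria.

Check each profile: it is a Nash equilibrium iff no player can strictly gain by switching unilaterally.
(Aggressive, Honest): Bidder 2 can switch to Jump (12 → 36). Not NE.
(Aggressive, Aggressive): Bidder 2 can switch to Honest (11 → 12). Not NE.
(Aggressive, Jump): Bidder 1 can switch to Snipe (39 → 82). Not NE.
(Jump, Honest): Bidder 1 can switch to Aggressive (43 → 58). Not NE.
(Jump, Aggressive): Bidder 1 can switch to Aggressive (20 → 81). Not NE.
(Jump, Jump): Bidder 1 can switch to Aggressive (22 → 39). Not NE.
(Snipe, Jump): Bidder 1 gets 82, best alternative 39; Bidder 2 gets 94, best alternative 20. No profitable deviation — NE.
(The remaining 2 profiles each have a profitable deviation by the same check.)

Pure NE: (Snipe, Jump)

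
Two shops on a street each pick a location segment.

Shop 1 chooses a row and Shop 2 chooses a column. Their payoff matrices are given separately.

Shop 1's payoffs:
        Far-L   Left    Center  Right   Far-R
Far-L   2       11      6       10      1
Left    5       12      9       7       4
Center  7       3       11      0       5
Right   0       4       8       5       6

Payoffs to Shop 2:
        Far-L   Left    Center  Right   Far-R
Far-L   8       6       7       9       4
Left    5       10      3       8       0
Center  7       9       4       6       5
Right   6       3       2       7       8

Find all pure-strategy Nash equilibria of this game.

The pure Nash equilibria are (Far-L, Right); (Left, Left); (Right, Far-R).

For each player, find the best response to each opponent profile; mutual best responses are the pure NE.
Shop 1 against Far-L: payoffs 2, 5, 7, 0 → best response Center.
Shop 1 against Left: payoffs 11, 12, 3, 4 → best response Left.
Shop 1 against Center: payoffs 6, 9, 11, 8 → best response Center.
Shop 1 against Right: payoffs 10, 7, 0, 5 → best response Far-L.
Shop 1 against Far-R: payoffs 1, 4, 5, 6 → best response Right.
Shop 2 against Far-L: payoffs 8, 6, 7, 9, 4 → best response Right.
Shop 2 against Left: payoffs 5, 10, 3, 8, 0 → best response Left.
Shop 2 against Center: payoffs 7, 9, 4, 6, 5 → best response Left.
Shop 2 against Right: payoffs 6, 3, 2, 7, 8 → best response Far-R.
Mutual best responses: (Far-L, Right); (Left, Left); (Right, Far-R).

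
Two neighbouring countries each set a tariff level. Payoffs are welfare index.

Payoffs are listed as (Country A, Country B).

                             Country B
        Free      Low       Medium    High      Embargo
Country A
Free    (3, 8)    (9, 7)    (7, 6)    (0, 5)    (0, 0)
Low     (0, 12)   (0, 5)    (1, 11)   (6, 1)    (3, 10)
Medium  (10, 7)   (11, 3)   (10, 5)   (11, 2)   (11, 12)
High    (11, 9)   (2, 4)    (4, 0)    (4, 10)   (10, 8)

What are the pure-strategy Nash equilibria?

Pure NE: (Medium, Embargo)

For each strategy profile, look for a profitable unilateral deviation.
(Free, Free): Country A can switch to Medium (3 → 10). Not NE.
(Free, Low): Country A can switch to Medium (9 → 11). Not NE.
(Free, Medium): Country A can switch to Medium (7 → 10). Not NE.
(Free, High): Country A can switch to Low (0 → 6). Not NE.
(Free, Embargo): Country A can switch to Low (0 → 3). Not NE.
(Low, Free): Country A can switch to Free (0 → 3). Not NE.
(Low, Low): Country A can switch to Free (0 → 9). Not NE.
(Low, Medium): Country A can switch to Free (1 → 7). Not NE.
(Medium, Embargo): Country A gets 11, best alternative 10; Country B gets 12, best alternative 7. No profitable deviation — NE.
(The remaining 11 profiles each have a profitable deviation by the same check.)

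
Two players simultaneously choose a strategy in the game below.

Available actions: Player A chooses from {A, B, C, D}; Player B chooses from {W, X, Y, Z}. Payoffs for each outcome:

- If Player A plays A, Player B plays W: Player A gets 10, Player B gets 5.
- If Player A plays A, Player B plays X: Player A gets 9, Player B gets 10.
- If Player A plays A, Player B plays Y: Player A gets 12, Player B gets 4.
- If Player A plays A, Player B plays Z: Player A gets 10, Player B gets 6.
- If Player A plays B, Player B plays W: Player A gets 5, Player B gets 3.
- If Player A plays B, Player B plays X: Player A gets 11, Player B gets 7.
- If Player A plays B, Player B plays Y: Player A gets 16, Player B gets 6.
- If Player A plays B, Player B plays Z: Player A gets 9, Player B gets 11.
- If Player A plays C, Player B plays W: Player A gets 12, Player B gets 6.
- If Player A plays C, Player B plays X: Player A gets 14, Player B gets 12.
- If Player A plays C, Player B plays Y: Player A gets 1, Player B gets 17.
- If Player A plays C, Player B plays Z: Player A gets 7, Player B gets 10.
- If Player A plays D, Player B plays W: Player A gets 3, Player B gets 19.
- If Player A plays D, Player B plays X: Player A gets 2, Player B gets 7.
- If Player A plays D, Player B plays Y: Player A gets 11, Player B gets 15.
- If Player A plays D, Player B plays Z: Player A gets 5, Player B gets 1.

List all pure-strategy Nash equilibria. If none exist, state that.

This game has no pure Nash equilibrium.

(A, W): Player A can switch to C (10 → 12). Not NE.
(A, X): Player A can switch to B (9 → 11). Not NE.
(A, Y): Player A can switch to B (12 → 16). Not NE.
(A, Z): Player B can switch to X (6 → 10). Not NE.
(B, W): Player A can switch to A (5 → 10). Not NE.
(B, X): Player A can switch to C (11 → 14). Not NE.
(B, Y): Player B can switch to X (6 → 7). Not NE.
(B, Z): Player A can switch to A (9 → 10). Not NE.
(The remaining 8 profiles each have a profitable deviation by the same check.)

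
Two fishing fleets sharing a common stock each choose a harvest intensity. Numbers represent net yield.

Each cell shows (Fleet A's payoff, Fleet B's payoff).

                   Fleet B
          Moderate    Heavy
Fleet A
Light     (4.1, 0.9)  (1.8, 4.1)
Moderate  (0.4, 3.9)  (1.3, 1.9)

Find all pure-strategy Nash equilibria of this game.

Mark each player's best response to every combination of opponents' strategies; a profile where every player is best-responding is a pure Nash equilibrium.
Fleet A against Moderate: payoffs 4.1, 0.4 → best response Light.
Fleet A against Heavy: payoffs 1.8, 1.3 → best response Light.
Fleet B against Light: payoffs 0.9, 4.1 → best response Heavy.
Fleet B against Moderate: payoffs 3.9, 1.9 → best response Moderate.
Mutual best responses: (Light, Heavy).

Pure NE: (Light, Heavy)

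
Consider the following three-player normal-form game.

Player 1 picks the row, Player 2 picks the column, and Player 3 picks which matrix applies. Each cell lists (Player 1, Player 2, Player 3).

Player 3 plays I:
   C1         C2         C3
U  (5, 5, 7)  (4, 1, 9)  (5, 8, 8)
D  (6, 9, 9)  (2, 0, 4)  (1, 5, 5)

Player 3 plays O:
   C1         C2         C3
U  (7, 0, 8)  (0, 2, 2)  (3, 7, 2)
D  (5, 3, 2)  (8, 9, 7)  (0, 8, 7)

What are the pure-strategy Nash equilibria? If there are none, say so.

The pure Nash equilibria are (U, C3, I) and (D, C1, I) and (D, C2, O).

For each player, find the best response to each opponent profile; mutual best responses are the pure NE.
Player 1 against (C1, I): payoffs 5, 6 → best response D.
Player 1 against (C1, O): payoffs 7, 5 → best response U.
Player 1 against (C2, I): payoffs 4, 2 → best response U.
Player 1 against (C2, O): payoffs 0, 8 → best response D.
Player 1 against (C3, I): payoffs 5, 1 → best response U.
Player 1 against (C3, O): payoffs 3, 0 → best response U.
Player 2 against (U, I): payoffs 5, 1, 8 → best response C3.
Player 2 against (U, O): payoffs 0, 2, 7 → best response C3.
Player 2 against (D, I): payoffs 9, 0, 5 → best response C1.
Player 2 against (D, O): payoffs 3, 9, 8 → best response C2.
Player 3 against (U, C1): payoffs 7, 8 → best response O.
Player 3 against (U, C2): payoffs 9, 2 → best response I.
Player 3 against (U, C3): payoffs 8, 2 → best response I.
Player 3 against (D, C1): payoffs 9, 2 → best response I.
Player 3 against (D, C2): payoffs 4, 7 → best response O.
Player 3 against (D, C3): payoffs 5, 7 → best response O.
Mutual best responses: (U, C3, I); (D, C1, I); (D, C2, O).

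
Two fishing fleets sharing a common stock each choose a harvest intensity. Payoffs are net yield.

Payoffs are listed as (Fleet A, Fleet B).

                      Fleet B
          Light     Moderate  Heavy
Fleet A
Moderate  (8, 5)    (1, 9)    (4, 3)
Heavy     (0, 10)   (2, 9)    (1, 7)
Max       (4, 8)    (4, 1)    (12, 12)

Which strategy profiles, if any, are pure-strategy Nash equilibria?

(Moderate, Light): Fleet B can switch to Moderate (5 → 9). Not NE.
(Moderate, Moderate): Fleet A can switch to Heavy (1 → 2). Not NE.
(Moderate, Heavy): Fleet A can switch to Max (4 → 12). Not NE.
(Heavy, Light): Fleet A can switch to Moderate (0 → 8). Not NE.
(Heavy, Moderate): Fleet A can switch to Max (2 → 4). Not NE.
(Heavy, Heavy): Fleet A can switch to Moderate (1 → 4). Not NE.
(Max, Light): Fleet A can switch to Moderate (4 → 8). Not NE.
(Max, Moderate): Fleet B can switch to Light (1 → 8). Not NE.
(Max, Heavy): Fleet A gets 12, best alternative 4; Fleet B gets 12, best alternative 8. No profitable deviation — NE.

Pure NE: (Max, Heavy)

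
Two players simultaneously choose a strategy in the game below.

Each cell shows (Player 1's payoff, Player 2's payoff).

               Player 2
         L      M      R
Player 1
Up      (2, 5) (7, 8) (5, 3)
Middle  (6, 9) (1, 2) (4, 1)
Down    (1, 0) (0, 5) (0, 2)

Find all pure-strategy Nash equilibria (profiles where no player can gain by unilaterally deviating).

Player 1 against L: payoffs 2, 6, 1 → best response Middle.
Player 1 against M: payoffs 7, 1, 0 → best response Up.
Player 1 against R: payoffs 5, 4, 0 → best response Up.
Player 2 against Up: payoffs 5, 8, 3 → best response M.
Player 2 against Middle: payoffs 9, 2, 1 → best response L.
Player 2 against Down: payoffs 0, 5, 2 → best response M.
Mutual best responses: (Up, M); (Middle, L).

(Up, M); (Middle, L)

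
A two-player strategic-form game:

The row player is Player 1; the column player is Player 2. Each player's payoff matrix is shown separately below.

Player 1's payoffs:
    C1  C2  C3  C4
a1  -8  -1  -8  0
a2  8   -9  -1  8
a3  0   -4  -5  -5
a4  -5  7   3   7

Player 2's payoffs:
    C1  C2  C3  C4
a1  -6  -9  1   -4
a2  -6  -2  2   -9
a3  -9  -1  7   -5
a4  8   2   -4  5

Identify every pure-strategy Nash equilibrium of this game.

Player 1 against C1: payoffs -8, 8, 0, -5 → best response a2.
Player 1 against C2: payoffs -1, -9, -4, 7 → best response a4.
Player 1 against C3: payoffs -8, -1, -5, 3 → best response a4.
Player 1 against C4: payoffs 0, 8, -5, 7 → best response a2.
Player 2 against a1: payoffs -6, -9, 1, -4 → best response C3.
Player 2 against a2: payoffs -6, -2, 2, -9 → best response C3.
Player 2 against a3: payoffs -9, -1, 7, -5 → best response C3.
Player 2 against a4: payoffs 8, 2, -4, 5 → best response C1.
No profile is a mutual best response for all players.

No pure-strategy Nash equilibrium.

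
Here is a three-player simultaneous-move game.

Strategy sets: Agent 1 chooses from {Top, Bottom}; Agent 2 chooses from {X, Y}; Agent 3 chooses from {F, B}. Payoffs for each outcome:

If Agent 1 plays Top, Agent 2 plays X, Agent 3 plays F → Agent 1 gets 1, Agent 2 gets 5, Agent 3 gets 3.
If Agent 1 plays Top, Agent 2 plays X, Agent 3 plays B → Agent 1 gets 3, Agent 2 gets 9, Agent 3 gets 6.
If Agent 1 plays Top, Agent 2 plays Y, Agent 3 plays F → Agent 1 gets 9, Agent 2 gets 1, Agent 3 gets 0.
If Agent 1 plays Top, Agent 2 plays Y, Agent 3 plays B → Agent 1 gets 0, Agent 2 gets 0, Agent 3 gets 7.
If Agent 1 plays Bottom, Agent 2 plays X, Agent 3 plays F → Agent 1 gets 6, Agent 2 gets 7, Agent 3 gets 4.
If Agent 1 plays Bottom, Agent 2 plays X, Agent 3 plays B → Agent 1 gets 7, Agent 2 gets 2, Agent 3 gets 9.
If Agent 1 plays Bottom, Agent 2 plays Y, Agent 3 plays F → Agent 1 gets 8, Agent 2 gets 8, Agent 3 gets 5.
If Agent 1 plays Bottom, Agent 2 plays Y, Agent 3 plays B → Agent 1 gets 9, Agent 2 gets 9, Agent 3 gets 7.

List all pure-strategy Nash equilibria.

Pure NE: (Bottom, Y, B)

(Top, X, F): Agent 1 can switch to Bottom (1 → 6). Not NE.
(Top, X, B): Agent 1 can switch to Bottom (3 → 7). Not NE.
(Top, Y, F): Agent 2 can switch to X (1 → 5). Not NE.
(Top, Y, B): Agent 1 can switch to Bottom (0 → 9). Not NE.
(Bottom, X, F): Agent 2 can switch to Y (7 → 8). Not NE.
(Bottom, X, B): Agent 2 can switch to Y (2 → 9). Not NE.
(Bottom, Y, B): Agent 1 gets 9, best alternative 0; Agent 2 gets 9, best alternative 2; Agent 3 gets 7, best alternative 5. No profitable deviation — NE.
(The remaining 1 profile has a profitable deviation by the same check.)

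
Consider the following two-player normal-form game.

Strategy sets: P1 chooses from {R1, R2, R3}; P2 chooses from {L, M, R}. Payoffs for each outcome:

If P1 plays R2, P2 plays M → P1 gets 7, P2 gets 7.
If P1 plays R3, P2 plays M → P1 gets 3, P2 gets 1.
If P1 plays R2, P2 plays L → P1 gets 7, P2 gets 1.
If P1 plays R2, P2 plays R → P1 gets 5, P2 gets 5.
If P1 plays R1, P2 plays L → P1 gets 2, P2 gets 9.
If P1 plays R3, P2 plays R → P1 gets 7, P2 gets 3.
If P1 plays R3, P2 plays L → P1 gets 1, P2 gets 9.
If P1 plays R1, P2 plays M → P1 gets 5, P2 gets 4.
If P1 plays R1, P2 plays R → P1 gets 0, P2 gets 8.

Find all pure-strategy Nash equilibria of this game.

The unique pure-strategy Nash equilibrium is (R2, M).

Mark each player's best response to every combination of opponents' strategies; a profile where every player is best-responding is a pure Nash equilibrium.
P1 against L: payoffs 2, 7, 1 → best response R2.
P1 against M: payoffs 5, 7, 3 → best response R2.
P1 against R: payoffs 0, 5, 7 → best response R3.
P2 against R1: payoffs 9, 4, 8 → best response L.
P2 against R2: payoffs 1, 7, 5 → best response M.
P2 against R3: payoffs 9, 1, 3 → best response L.
Mutual best responses: (R2, M).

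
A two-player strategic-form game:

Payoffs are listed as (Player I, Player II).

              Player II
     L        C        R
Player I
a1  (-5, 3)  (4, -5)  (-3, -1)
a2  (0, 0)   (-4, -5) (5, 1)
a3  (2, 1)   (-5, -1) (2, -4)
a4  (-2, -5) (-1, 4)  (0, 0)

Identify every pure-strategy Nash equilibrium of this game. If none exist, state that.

Player I against L: payoffs -5, 0, 2, -2 → best response a3.
Player I against C: payoffs 4, -4, -5, -1 → best response a1.
Player I against R: payoffs -3, 5, 2, 0 → best response a2.
Player II against a1: payoffs 3, -5, -1 → best response L.
Player II against a2: payoffs 0, -5, 1 → best response R.
Player II against a3: payoffs 1, -1, -4 → best response L.
Player II against a4: payoffs -5, 4, 0 → best response C.
Mutual best responses: (a2, R); (a3, L).

(a2, R), (a3, L)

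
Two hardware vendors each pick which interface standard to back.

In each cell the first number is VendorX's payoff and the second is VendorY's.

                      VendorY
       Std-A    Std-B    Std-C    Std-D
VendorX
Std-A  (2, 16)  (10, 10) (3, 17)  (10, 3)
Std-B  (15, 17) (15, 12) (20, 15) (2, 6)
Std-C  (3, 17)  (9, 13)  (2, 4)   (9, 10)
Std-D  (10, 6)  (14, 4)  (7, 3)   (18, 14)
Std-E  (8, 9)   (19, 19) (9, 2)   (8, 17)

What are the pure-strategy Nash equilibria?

Pure-strategy Nash equilibria: (Std-B, Std-A); (Std-D, Std-D); (Std-E, Std-B)

VendorX against Std-A: payoffs 2, 15, 3, 10, 8 → best response Std-B.
VendorX against Std-B: payoffs 10, 15, 9, 14, 19 → best response Std-E.
VendorX against Std-C: payoffs 3, 20, 2, 7, 9 → best response Std-B.
VendorX against Std-D: payoffs 10, 2, 9, 18, 8 → best response Std-D.
VendorY against Std-A: payoffs 16, 10, 17, 3 → best response Std-C.
VendorY against Std-B: payoffs 17, 12, 15, 6 → best response Std-A.
VendorY against Std-C: payoffs 17, 13, 4, 10 → best response Std-A.
VendorY against Std-D: payoffs 6, 4, 3, 14 → best response Std-D.
VendorY against Std-E: payoffs 9, 19, 2, 17 → best response Std-B.
Mutual best responses: (Std-B, Std-A); (Std-D, Std-D); (Std-E, Std-B).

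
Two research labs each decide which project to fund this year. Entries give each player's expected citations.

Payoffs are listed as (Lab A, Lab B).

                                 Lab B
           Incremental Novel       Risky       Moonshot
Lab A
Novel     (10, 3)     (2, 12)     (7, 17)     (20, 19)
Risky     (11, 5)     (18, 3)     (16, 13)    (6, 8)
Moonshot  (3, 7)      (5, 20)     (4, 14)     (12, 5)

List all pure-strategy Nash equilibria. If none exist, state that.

Pure-strategy Nash equilibria: (Novel, Moonshot) and (Risky, Risky)

Lab A against Incremental: payoffs 10, 11, 3 → best response Risky.
Lab A against Novel: payoffs 2, 18, 5 → best response Risky.
Lab A against Risky: payoffs 7, 16, 4 → best response Risky.
Lab A against Moonshot: payoffs 20, 6, 12 → best response Novel.
Lab B against Novel: payoffs 3, 12, 17, 19 → best response Moonshot.
Lab B against Risky: payoffs 5, 3, 13, 8 → best response Risky.
Lab B against Moonshot: payoffs 7, 20, 14, 5 → best response Novel.
Mutual best responses: (Novel, Moonshot); (Risky, Risky).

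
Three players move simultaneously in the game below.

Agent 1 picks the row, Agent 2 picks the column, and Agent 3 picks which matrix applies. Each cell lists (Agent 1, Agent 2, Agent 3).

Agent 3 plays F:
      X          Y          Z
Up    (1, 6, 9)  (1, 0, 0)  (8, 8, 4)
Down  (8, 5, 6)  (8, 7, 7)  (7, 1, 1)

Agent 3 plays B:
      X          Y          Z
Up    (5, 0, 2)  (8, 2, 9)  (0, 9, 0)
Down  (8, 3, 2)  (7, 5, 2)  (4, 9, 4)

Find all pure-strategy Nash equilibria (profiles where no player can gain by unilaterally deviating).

(Up, X, F): Agent 1 can switch to Down (1 → 8). Not NE.
(Up, X, B): Agent 1 can switch to Down (5 → 8). Not NE.
(Up, Y, F): Agent 1 can switch to Down (1 → 8). Not NE.
(Up, Y, B): Agent 2 can switch to Z (2 → 9). Not NE.
(Up, Z, F): Agent 1 gets 8, best alternative 7; Agent 2 gets 8, best alternative 6; Agent 3 gets 4, best alternative 0. No profitable deviation — NE.
(Up, Z, B): Agent 1 can switch to Down (0 → 4). Not NE.
(Down, X, F): Agent 2 can switch to Y (5 → 7). Not NE.
(Down, X, B): Agent 2 can switch to Y (3 → 5). Not NE.
(Down, Y, F): Agent 1 gets 8, best alternative 1; Agent 2 gets 7, best alternative 5; Agent 3 gets 7, best alternative 2. No profitable deviation — NE.
(Down, Y, B): Agent 1 can switch to Up (7 → 8). Not NE.
(Down, Z, F): Agent 1 can switch to Up (7 → 8). Not NE.
(Down, Z, B): Agent 1 gets 4, best alternative 0; Agent 2 gets 9, best alternative 5; Agent 3 gets 4, best alternative 1. No profitable deviation — NE.

The pure Nash equilibria are (Up, Z, F) and (Down, Y, F) and (Down, Z, B).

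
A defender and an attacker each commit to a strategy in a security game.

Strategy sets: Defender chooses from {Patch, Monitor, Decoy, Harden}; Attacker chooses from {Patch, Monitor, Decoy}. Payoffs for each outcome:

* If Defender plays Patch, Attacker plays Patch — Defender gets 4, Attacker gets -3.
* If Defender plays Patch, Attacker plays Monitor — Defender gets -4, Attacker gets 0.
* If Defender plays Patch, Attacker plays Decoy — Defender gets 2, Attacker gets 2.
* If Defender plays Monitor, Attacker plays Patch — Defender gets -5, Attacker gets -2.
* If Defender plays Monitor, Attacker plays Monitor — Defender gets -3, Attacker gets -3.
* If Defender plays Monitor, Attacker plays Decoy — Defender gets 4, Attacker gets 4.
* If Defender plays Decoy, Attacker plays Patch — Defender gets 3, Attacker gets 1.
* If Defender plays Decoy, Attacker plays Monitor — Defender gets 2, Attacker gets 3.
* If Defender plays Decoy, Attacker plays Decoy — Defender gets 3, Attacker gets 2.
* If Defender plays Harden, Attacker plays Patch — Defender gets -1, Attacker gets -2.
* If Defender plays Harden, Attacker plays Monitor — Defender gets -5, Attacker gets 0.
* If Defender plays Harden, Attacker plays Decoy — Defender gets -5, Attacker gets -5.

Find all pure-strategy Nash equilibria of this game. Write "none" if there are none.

The pure Nash equilibria are (Monitor, Decoy) and (Decoy, Monitor).

(Patch, Patch): Attacker can switch to Monitor (-3 → 0). Not NE.
(Patch, Monitor): Defender can switch to Monitor (-4 → -3). Not NE.
(Patch, Decoy): Defender can switch to Monitor (2 → 4). Not NE.
(Monitor, Patch): Defender can switch to Patch (-5 → 4). Not NE.
(Monitor, Monitor): Defender can switch to Decoy (-3 → 2). Not NE.
(Monitor, Decoy): Defender gets 4, best alternative 3; Attacker gets 4, best alternative -2. No profitable deviation — NE.
(Decoy, Patch): Defender can switch to Patch (3 → 4). Not NE.
(Decoy, Monitor): Defender gets 2, best alternative -3; Attacker gets 3, best alternative 2. No profitable deviation — NE.
(Decoy, Decoy): Defender can switch to Monitor (3 → 4). Not NE.
(Harden, Patch): Defender can switch to Patch (-1 → 4). Not NE.
(Harden, Monitor): Defender can switch to Patch (-5 → -4). Not NE.
(Harden, Decoy): Defender can switch to Patch (-5 → 2). Not NE.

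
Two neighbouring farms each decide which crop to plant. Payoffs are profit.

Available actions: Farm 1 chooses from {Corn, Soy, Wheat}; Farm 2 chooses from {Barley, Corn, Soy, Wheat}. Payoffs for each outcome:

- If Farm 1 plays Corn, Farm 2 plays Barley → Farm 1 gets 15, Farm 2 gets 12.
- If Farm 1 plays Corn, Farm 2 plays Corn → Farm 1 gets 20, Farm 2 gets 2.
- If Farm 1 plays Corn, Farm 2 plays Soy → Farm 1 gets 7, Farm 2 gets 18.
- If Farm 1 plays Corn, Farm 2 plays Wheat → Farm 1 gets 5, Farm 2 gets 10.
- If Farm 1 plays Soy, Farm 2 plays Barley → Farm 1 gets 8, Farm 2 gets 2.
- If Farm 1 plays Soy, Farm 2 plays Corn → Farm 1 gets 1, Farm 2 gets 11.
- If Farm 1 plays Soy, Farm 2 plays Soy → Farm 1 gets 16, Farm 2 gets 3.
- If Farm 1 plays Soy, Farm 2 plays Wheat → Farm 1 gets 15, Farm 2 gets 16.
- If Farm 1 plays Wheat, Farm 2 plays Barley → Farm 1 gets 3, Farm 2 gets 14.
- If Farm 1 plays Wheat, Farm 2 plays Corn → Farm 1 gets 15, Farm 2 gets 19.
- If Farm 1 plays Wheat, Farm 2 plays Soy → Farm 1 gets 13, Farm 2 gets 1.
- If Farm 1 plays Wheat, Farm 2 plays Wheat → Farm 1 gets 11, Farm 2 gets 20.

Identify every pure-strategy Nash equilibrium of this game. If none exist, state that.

Pure NE: (Soy, Wheat)

Mark each player's best response to every combination of opponents' strategies; a profile where every player is best-responding is a pure Nash equilibrium.
Farm 1 against Barley: payoffs 15, 8, 3 → best response Corn.
Farm 1 against Corn: payoffs 20, 1, 15 → best response Corn.
Farm 1 against Soy: payoffs 7, 16, 13 → best response Soy.
Farm 1 against Wheat: payoffs 5, 15, 11 → best response Soy.
Farm 2 against Corn: payoffs 12, 2, 18, 10 → best response Soy.
Farm 2 against Soy: payoffs 2, 11, 3, 16 → best response Wheat.
Farm 2 against Wheat: payoffs 14, 19, 1, 20 → best response Wheat.
Mutual best responses: (Soy, Wheat).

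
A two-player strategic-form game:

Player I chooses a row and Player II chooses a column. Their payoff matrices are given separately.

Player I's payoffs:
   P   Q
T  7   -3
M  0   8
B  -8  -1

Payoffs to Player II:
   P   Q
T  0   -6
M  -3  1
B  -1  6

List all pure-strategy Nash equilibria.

(T, P): Player I gets 7, best alternative 0; Player II gets 0, best alternative -6. No profitable deviation — NE.
(T, Q): Player I can switch to M (-3 → 8). Not NE.
(M, P): Player I can switch to T (0 → 7). Not NE.
(M, Q): Player I gets 8, best alternative -1; Player II gets 1, best alternative -3. No profitable deviation — NE.
(B, P): Player I can switch to T (-8 → 7). Not NE.
(B, Q): Player I can switch to M (-1 → 8). Not NE.

Pure-strategy Nash equilibria: (T, P), (M, Q)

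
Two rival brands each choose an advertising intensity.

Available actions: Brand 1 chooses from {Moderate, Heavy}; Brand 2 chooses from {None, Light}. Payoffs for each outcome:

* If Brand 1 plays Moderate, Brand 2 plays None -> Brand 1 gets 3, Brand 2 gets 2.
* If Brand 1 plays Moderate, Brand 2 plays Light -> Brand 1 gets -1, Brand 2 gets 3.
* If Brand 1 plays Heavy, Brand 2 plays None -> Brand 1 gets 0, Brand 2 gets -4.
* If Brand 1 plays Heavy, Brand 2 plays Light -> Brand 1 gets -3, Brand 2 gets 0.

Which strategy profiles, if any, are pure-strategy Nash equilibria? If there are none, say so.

Brand 1 against None: payoffs 3, 0 → best response Moderate.
Brand 1 against Light: payoffs -1, -3 → best response Moderate.
Brand 2 against Moderate: payoffs 2, 3 → best response Light.
Brand 2 against Heavy: payoffs -4, 0 → best response Light.
Mutual best responses: (Moderate, Light).

The unique pure-strategy Nash equilibrium is (Moderate, Light).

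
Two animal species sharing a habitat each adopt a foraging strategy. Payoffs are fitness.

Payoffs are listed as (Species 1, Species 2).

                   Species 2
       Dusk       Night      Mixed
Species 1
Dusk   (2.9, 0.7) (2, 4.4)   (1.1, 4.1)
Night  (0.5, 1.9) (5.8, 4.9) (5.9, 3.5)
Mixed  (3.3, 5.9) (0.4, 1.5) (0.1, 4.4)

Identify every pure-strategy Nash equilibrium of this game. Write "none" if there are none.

The pure Nash equilibria are (Night, Night); (Mixed, Dusk).

Check each profile: it is a Nash equilibrium iff no player can strictly gain by switching unilaterally.
(Dusk, Dusk): Species 1 can switch to Mixed (2.9 → 3.3). Not NE.
(Dusk, Night): Species 1 can switch to Night (2 → 5.8). Not NE.
(Dusk, Mixed): Species 1 can switch to Night (1.1 → 5.9). Not NE.
(Night, Dusk): Species 1 can switch to Dusk (0.5 → 2.9). Not NE.
(Night, Night): Species 1 gets 5.8, best alternative 2; Species 2 gets 4.9, best alternative 3.5. No profitable deviation — NE.
(Night, Mixed): Species 2 can switch to Night (3.5 → 4.9). Not NE.
(Mixed, Dusk): Species 1 gets 3.3, best alternative 2.9; Species 2 gets 5.9, best alternative 4.4. No profitable deviation — NE.
(Mixed, Night): Species 1 can switch to Dusk (0.4 → 2). Not NE.
(Mixed, Mixed): Species 1 can switch to Dusk (0.1 → 1.1). Not NE.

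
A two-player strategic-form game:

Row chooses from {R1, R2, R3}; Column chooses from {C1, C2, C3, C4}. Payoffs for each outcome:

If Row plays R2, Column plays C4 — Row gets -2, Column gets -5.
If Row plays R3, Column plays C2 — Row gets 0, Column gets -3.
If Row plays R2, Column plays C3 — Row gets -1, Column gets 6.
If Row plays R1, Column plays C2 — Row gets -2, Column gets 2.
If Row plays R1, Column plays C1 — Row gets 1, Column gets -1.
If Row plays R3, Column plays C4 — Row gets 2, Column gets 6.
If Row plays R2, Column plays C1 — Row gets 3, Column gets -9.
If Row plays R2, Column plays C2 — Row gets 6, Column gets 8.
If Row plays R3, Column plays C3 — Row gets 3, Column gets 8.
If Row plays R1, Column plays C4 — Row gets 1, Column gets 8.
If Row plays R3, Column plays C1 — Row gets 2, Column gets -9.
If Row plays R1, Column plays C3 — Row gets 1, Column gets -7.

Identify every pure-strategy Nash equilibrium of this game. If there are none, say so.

(R1, C1): Row can switch to R2 (1 → 3). Not NE.
(R1, C2): Row can switch to R2 (-2 → 6). Not NE.
(R1, C3): Row can switch to R3 (1 → 3). Not NE.
(R1, C4): Row can switch to R3 (1 → 2). Not NE.
(R2, C1): Column can switch to C2 (-9 → 8). Not NE.
(R2, C2): Row gets 6, best alternative 0; Column gets 8, best alternative 6. No profitable deviation — NE.
(R2, C3): Row can switch to R1 (-1 → 1). Not NE.
(R3, C3): Row gets 3, best alternative 1; Column gets 8, best alternative 6. No profitable deviation — NE.
(The remaining 4 profiles each have a profitable deviation by the same check.)

(R2, C2); (R3, C3)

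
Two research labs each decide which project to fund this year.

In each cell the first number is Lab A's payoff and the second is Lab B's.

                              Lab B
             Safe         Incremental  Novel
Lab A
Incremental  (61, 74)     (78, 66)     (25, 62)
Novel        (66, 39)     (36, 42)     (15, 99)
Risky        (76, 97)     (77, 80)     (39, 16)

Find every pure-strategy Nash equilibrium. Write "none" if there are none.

Lab A against Safe: payoffs 61, 66, 76 → best response Risky.
Lab A against Incremental: payoffs 78, 36, 77 → best response Incremental.
Lab A against Novel: payoffs 25, 15, 39 → best response Risky.
Lab B against Incremental: payoffs 74, 66, 62 → best response Safe.
Lab B against Novel: payoffs 39, 42, 99 → best response Novel.
Lab B against Risky: payoffs 97, 80, 16 → best response Safe.
Mutual best responses: (Risky, Safe).

Pure NE: (Risky, Safe)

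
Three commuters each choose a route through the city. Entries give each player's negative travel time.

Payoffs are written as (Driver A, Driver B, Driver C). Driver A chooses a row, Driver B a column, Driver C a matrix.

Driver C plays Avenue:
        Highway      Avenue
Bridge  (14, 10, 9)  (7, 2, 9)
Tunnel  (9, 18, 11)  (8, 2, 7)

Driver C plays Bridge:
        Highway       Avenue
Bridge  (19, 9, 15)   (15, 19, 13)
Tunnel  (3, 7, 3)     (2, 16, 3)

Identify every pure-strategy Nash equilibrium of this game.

(Bridge, Avenue, Bridge)

Driver A against (Highway, Avenue): payoffs 14, 9 → best response Bridge.
Driver A against (Highway, Bridge): payoffs 19, 3 → best response Bridge.
Driver A against (Avenue, Avenue): payoffs 7, 8 → best response Tunnel.
Driver A against (Avenue, Bridge): payoffs 15, 2 → best response Bridge.
Driver B against (Bridge, Avenue): payoffs 10, 2 → best response Highway.
Driver B against (Bridge, Bridge): payoffs 9, 19 → best response Avenue.
Driver B against (Tunnel, Avenue): payoffs 18, 2 → best response Highway.
Driver B against (Tunnel, Bridge): payoffs 7, 16 → best response Avenue.
Driver C against (Bridge, Highway): payoffs 9, 15 → best response Bridge.
Driver C against (Bridge, Avenue): payoffs 9, 13 → best response Bridge.
Driver C against (Tunnel, Highway): payoffs 11, 3 → best response Avenue.
Driver C against (Tunnel, Avenue): payoffs 7, 3 → best response Avenue.
Mutual best responses: (Bridge, Avenue, Bridge).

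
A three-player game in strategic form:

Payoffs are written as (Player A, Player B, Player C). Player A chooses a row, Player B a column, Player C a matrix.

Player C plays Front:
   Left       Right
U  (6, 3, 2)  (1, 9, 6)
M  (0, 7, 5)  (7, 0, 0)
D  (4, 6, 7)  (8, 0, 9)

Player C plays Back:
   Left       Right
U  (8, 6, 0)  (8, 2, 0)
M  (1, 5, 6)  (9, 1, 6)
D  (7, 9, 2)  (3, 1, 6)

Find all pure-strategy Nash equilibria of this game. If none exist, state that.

This game has no pure Nash equilibrium.

For each player, find the best response to each opponent profile; mutual best responses are the pure NE.
Player A against (Left, Front): payoffs 6, 0, 4 → best response U.
Player A against (Left, Back): payoffs 8, 1, 7 → best response U.
Player A against (Right, Front): payoffs 1, 7, 8 → best response D.
Player A against (Right, Back): payoffs 8, 9, 3 → best response M.
Player B against (U, Front): payoffs 3, 9 → best response Right.
Player B against (U, Back): payoffs 6, 2 → best response Left.
Player B against (M, Front): payoffs 7, 0 → best response Left.
Player B against (M, Back): payoffs 5, 1 → best response Left.
Player B against (D, Front): payoffs 6, 0 → best response Left.
Player B against (D, Back): payoffs 9, 1 → best response Left.
Player C against (U, Left): payoffs 2, 0 → best response Front.
Player C against (U, Right): payoffs 6, 0 → best response Front.
Player C against (M, Left): payoffs 5, 6 → best response Back.
Player C against (M, Right): payoffs 0, 6 → best response Back.
Player C against (D, Left): payoffs 7, 2 → best response Front.
Player C against (D, Right): payoffs 9, 6 → best response Front.
No profile is a mutual best response for all players.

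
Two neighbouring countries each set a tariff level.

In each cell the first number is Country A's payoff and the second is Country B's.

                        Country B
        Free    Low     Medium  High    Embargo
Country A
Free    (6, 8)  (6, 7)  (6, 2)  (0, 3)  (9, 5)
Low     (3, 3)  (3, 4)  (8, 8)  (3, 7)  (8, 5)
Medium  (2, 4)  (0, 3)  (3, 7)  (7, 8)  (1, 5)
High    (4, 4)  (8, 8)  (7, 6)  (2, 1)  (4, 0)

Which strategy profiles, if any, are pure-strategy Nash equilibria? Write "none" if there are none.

The pure Nash equilibria are (Free, Free) and (Low, Medium) and (Medium, High) and (High, Low).

(Free, Free): Country A gets 6, best alternative 4; Country B gets 8, best alternative 7. No profitable deviation — NE.
(Free, Low): Country A can switch to High (6 → 8). Not NE.
(Free, Medium): Country A can switch to Low (6 → 8). Not NE.
(Free, High): Country A can switch to Low (0 → 3). Not NE.
(Free, Embargo): Country B can switch to Free (5 → 8). Not NE.
(Low, Free): Country A can switch to Free (3 → 6). Not NE.
(Low, Low): Country A can switch to Free (3 → 6). Not NE.
(Low, Medium): Country A gets 8, best alternative 7; Country B gets 8, best alternative 7. No profitable deviation — NE.
(Low, High): Country A can switch to Medium (3 → 7). Not NE.
(Low, Embargo): Country A can switch to Free (8 → 9). Not NE.
(Medium, High): Country A gets 7, best alternative 3; Country B gets 8, best alternative 7. No profitable deviation — NE.
(High, Low): Country A gets 8, best alternative 6; Country B gets 8, best alternative 6. No profitable deviation — NE.
(The remaining 8 profiles each have a profitable deviation by the same check.)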